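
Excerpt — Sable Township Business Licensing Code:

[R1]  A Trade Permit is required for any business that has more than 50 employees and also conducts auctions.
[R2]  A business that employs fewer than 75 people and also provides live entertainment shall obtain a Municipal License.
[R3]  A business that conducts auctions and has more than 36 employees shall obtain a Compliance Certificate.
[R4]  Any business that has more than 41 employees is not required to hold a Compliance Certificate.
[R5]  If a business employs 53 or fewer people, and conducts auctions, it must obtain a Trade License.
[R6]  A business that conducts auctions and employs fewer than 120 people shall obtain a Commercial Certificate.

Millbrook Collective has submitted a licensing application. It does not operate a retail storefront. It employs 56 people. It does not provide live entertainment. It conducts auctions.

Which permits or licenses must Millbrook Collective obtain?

[R1] employees 56 > 50; conducts auctions → Trade Permit required.
[R2] employees 56 < 75; does not provide live entertainment → Municipal License not required.
[R3] conducts auctions; employees 56 > 36 → Compliance Certificate required.
[R4] employees 56 > 41 → exempt from Compliance Certificate.
[R5] employees 56 > 53; conducts auctions → Trade License not required.
[R6] conducts auctions; employees 56 < 120 → Commercial Certificate required.

Commercial Certificate, Trade Permit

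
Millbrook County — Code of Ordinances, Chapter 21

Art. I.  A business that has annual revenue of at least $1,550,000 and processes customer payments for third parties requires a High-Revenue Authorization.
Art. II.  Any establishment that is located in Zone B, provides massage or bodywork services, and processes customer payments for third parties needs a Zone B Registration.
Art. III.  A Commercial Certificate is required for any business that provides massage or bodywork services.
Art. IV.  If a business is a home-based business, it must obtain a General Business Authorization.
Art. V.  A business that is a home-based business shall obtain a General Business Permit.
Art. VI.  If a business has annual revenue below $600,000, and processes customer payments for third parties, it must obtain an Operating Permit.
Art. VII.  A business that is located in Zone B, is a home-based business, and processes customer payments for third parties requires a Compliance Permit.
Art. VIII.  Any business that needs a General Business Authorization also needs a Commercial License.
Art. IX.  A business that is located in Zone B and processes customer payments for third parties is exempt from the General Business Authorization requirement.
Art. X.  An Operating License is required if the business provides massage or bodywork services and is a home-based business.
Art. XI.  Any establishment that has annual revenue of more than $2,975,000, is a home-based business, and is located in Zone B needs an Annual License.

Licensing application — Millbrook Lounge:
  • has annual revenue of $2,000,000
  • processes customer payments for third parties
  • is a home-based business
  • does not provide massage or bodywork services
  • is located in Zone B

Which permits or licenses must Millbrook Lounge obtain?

Art. I. revenue $2,000,000 ≥ $1,550,000; processes customer payments for third parties → High-Revenue Authorization required.
Art. II. is located in Zone B; does not provide massage or bodywork services; processes customer payments for third parties → Zone B Registration not required.
Art. III. does not provide massage or bodywork services → Commercial Certificate not required.
Art. IV. is a home-based business → General Business Authorization required.
Art. V. is a home-based business → General Business Permit required.
Art. VI. revenue $2,000,000 ≥ $600,000; processes customer payments for third parties → Operating Permit not required.
Art. VII. is located in Zone B; is a home-based business; processes customer payments for third parties → Compliance Permit required.
Art. VIII. General Business Authorization is not required → no effect.
Art. IX. is located in Zone B; processes customer payments for third parties → exempt from General Business Authorization.
Art. X. does not provide massage or bodywork services; is a home-based business → Operating License not required.
Art. XI. revenue $2,000,000 ≤ $2,975,000; is a home-based business; is located in Zone B → Annual License not required.

Compliance Permit, General Business Permit, High-Revenue Authorization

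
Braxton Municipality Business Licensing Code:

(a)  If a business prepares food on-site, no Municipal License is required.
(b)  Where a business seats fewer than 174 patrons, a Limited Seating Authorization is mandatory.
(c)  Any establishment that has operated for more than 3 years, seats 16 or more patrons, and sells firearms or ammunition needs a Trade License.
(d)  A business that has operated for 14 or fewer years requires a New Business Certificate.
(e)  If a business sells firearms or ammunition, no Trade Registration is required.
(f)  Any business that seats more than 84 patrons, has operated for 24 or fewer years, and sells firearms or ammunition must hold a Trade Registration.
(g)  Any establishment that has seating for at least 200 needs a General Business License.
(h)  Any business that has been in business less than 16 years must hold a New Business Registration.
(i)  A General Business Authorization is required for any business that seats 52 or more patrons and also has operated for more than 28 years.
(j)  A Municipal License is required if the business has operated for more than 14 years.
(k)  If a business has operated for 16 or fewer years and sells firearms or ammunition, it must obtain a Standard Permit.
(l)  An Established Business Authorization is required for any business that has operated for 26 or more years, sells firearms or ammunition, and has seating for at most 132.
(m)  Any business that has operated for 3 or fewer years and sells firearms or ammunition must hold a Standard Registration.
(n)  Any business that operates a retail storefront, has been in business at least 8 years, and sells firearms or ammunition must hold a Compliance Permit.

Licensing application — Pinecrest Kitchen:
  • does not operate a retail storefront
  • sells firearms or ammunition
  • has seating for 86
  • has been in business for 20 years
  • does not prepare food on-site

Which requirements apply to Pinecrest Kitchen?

(a) does not prepare food on-site → Municipal License exemption does not apply.
(b) seating 86 < 174 → Limited Seating Authorization required.
(c) years in business 20 > 3; seating 86 ≥ 16; sells firearms or ammunition → Trade License required.
(d) years in business 20 > 14 → New Business Certificate not required.
(e) sells firearms or ammunition → exempt from Trade Registration.
(f) seating 86 > 84; years in business 20 ≤ 24; sells firearms or ammunition → Trade Registration required.
(g) seating 86 < 200 → General Business License not required.
(h) years in business 20 ≥ 16 → New Business Registration not required.
(i) seating 86 ≥ 52; years in business 20 ≤ 28 → General Business Authorization not required.
(j) years in business 20 > 14 → Municipal License required.
(k) years in business 20 > 16; sells firearms or ammunition → Standard Permit not required.
(l) years in business 20 < 26; sells firearms or ammunition; seating 86 ≤ 132 → Established Business Authorization not required.
(m) years in business 20 > 3; sells firearms or ammunition → Standard Registration not required.
(n) does not operate a retail storefront; years in business 20 ≥ 8; sells firearms or ammunition → Compliance Permit not required.

Limited Seating Authorization, Municipal License, Trade License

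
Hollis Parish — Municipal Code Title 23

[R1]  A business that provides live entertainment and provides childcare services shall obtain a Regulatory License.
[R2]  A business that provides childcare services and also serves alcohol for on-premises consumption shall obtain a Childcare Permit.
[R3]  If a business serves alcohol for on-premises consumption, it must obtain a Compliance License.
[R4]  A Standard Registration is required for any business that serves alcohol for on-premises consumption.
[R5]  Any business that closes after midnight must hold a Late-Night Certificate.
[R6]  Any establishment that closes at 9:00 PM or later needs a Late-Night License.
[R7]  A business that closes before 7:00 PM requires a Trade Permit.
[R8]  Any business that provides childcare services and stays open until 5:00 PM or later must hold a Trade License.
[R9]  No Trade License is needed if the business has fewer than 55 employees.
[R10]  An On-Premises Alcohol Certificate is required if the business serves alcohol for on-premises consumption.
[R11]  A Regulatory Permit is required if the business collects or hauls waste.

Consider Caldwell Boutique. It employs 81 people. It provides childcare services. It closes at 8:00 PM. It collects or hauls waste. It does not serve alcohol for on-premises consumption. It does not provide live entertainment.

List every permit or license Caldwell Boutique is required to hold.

Regulatory Permit, Trade License

[R1] does not provide live entertainment; provides childcare services → Regulatory License not required.
[R2] provides childcare services; does not serve alcohol for on-premises consumption → Childcare Permit not required.
[R3] does not serve alcohol for on-premises consumption → Compliance License not required.
[R4] does not serve alcohol for on-premises consumption → Standard Registration not required.
[R5] closes 8:00 PM, at/before midnight → Late-Night Certificate not required.
[R6] closes 8:00 PM, at/before 9:00 PM → Late-Night License not required.
[R7] closes 8:00 PM, after 7:00 PM → Trade Permit not required.
[R8] provides childcare services; closes 8:00 PM, after 5:00 PM → Trade License required.
[R9] employees 81 ≥ 55 → Trade License exemption does not apply.
[R10] does not serve alcohol for on-premises consumption → On-Premises Alcohol Certificate not required.
[R11] collects or hauls waste → Regulatory Permit required.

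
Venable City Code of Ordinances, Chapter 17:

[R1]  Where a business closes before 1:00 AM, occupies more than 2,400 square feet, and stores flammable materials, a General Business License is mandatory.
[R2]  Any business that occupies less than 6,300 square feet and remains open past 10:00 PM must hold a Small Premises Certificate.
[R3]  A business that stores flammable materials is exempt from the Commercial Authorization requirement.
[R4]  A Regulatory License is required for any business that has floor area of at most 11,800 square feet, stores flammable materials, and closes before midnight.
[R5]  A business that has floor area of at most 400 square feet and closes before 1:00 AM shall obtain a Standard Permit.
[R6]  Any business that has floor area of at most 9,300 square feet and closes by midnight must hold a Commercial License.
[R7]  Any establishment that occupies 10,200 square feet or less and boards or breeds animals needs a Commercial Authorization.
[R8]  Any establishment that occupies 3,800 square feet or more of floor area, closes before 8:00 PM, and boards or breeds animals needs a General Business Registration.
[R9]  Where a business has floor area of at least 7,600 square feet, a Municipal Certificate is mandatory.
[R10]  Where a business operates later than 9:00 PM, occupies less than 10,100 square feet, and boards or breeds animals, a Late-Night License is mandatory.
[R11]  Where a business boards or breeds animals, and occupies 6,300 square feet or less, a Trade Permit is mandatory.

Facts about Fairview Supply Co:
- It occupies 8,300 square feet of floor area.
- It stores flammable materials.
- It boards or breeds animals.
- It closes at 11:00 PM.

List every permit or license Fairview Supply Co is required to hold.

[R1] closes 11:00 PM, at/before 1:00 AM; floor area 8,300 square feet > 2,400 square feet; stores flammable materials → General Business License required.
[R2] floor area 8,300 square feet ≥ 6,300 square feet; closes 11:00 PM, after 10:00 PM → Small Premises Certificate not required.
[R3] stores flammable materials → exempt from Commercial Authorization.
[R4] floor area 8,300 square feet ≤ 11,800 square feet; stores flammable materials; closes 11:00 PM, at/before midnight → Regulatory License required.
[R5] floor area 8,300 square feet > 400 square feet; closes 11:00 PM, at/before 1:00 AM → Standard Permit not required.
[R6] floor area 8,300 square feet ≤ 9,300 square feet; closes 11:00 PM, at/before midnight → Commercial License required.
[R7] floor area 8,300 square feet ≤ 10,200 square feet; boards or breeds animals → Commercial Authorization required.
[R8] floor area 8,300 square feet ≥ 3,800 square feet; closes 11:00 PM, after 8:00 PM; boards or breeds animals → General Business Registration not required.
[R9] floor area 8,300 square feet ≥ 7,600 square feet → Municipal Certificate required.
[R10] closes 11:00 PM, after 9:00 PM; floor area 8,300 square feet < 10,100 square feet; boards or breeds animals → Late-Night License required.
[R11] boards or breeds animals; floor area 8,300 square feet > 6,300 square feet → Trade Permit not required.

Commercial License, General Business License, Late-Night License, Municipal Certificate, Regulatory License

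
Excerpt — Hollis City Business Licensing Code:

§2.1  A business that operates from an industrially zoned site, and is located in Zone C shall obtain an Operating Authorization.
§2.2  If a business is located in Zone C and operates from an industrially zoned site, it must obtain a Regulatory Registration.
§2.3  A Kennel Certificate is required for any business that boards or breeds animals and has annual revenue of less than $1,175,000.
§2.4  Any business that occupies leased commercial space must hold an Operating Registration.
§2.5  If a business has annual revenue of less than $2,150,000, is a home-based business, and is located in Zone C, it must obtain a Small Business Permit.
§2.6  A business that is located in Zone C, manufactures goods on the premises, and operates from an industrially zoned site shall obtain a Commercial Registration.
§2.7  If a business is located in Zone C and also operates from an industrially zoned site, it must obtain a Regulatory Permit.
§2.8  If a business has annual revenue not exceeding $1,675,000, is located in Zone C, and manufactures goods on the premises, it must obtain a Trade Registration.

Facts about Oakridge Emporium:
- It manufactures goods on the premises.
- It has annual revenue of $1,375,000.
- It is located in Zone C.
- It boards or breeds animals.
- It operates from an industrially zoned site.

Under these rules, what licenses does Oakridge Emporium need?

§2.1 operates from an industrially zoned site; is located in Zone C → Operating Authorization required.
§2.2 is located in Zone C; operates from an industrially zoned site → Regulatory Registration required.
§2.3 boards or breeds animals; revenue $1,375,000 ≥ $1,175,000 → Kennel Certificate not required.
§2.4 operates from an industrially zoned site (not: occupies leased commercial space) → Operating Registration not required.
§2.5 revenue $1,375,000 < $2,150,000; operates from an industrially zoned site (not: is a home-based business); is located in Zone C → Small Business Permit not required.
§2.6 is located in Zone C; manufactures goods on the premises; operates from an industrially zoned site → Commercial Registration required.
§2.7 is located in Zone C; operates from an industrially zoned site → Regulatory Permit required.
§2.8 revenue $1,375,000 ≤ $1,675,000; is located in Zone C; manufactures goods on the premises → Trade Registration required.

Commercial Registration, Operating Authorization, Regulatory Permit, Regulatory Registration, Trade Registration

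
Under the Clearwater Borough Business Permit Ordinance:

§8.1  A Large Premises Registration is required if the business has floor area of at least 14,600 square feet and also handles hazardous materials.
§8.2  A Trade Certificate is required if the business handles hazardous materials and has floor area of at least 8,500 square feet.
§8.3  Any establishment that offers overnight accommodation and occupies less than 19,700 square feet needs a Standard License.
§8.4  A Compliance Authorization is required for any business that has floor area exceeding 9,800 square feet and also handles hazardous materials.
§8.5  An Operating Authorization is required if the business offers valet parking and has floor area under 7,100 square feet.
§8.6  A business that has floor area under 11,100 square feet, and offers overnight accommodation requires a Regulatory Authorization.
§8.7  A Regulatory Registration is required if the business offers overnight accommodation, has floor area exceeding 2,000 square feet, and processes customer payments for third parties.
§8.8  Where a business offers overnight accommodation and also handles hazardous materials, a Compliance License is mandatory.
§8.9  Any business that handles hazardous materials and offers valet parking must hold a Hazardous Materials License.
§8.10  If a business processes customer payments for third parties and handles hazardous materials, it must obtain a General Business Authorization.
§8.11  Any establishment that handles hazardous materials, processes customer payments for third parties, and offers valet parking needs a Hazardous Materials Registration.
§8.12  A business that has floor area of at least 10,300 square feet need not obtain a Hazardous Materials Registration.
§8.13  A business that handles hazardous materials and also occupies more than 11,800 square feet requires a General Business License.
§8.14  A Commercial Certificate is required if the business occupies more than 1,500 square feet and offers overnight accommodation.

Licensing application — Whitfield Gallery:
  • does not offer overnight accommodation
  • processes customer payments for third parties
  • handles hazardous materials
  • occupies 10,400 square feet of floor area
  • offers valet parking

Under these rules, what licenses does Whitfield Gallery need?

Compliance Authorization, General Business Authorization, Hazardous Materials License, Trade Certificate

§8.1 floor area 10,400 square feet < 14,600 square feet; handles hazardous materials → Large Premises Registration not required.
§8.2 handles hazardous materials; floor area 10,400 square feet ≥ 8,500 square feet → Trade Certificate required.
§8.3 does not offer overnight accommodation; floor area 10,400 square feet < 19,700 square feet → Standard License not required.
§8.4 floor area 10,400 square feet > 9,800 square feet; handles hazardous materials → Compliance Authorization required.
§8.5 offers valet parking; floor area 10,400 square feet ≥ 7,100 square feet → Operating Authorization not required.
§8.6 floor area 10,400 square feet < 11,100 square feet; does not offer overnight accommodation → Regulatory Authorization not required.
§8.7 does not offer overnight accommodation; floor area 10,400 square feet > 2,000 square feet; processes customer payments for third parties → Regulatory Registration not required.
§8.8 does not offer overnight accommodation; handles hazardous materials → Compliance License not required.
§8.9 handles hazardous materials; offers valet parking → Hazardous Materials License required.
§8.10 processes customer payments for third parties; handles hazardous materials → General Business Authorization required.
§8.11 handles hazardous materials; processes customer payments for third parties; offers valet parking → Hazardous Materials Registration required.
§8.12 floor area 10,400 square feet ≥ 10,300 square feet → exempt from Hazardous Materials Registration.
§8.13 handles hazardous materials; floor area 10,400 square feet ≤ 11,800 square feet → General Business License not required.
§8.14 floor area 10,400 square feet > 1,500 square feet; does not offer overnight accommodation → Commercial Certificate not required.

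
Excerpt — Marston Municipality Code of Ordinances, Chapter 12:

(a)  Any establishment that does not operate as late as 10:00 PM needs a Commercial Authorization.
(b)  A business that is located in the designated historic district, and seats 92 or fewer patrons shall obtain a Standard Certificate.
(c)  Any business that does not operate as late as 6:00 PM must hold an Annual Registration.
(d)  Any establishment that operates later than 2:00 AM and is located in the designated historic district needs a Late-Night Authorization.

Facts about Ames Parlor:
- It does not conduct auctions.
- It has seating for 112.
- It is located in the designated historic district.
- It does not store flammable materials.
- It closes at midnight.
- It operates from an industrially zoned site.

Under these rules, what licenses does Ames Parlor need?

(a) closes midnight, after 10:00 PM → Commercial Authorization not required.
(b) is located in the designated historic district; seating 112 > 92 → Standard Certificate not required.
(c) closes midnight, after 6:00 PM → Annual Registration not required.
(d) closes midnight, at/before 2:00 AM; is located in the designated historic district → Late-Night Authorization not required.

None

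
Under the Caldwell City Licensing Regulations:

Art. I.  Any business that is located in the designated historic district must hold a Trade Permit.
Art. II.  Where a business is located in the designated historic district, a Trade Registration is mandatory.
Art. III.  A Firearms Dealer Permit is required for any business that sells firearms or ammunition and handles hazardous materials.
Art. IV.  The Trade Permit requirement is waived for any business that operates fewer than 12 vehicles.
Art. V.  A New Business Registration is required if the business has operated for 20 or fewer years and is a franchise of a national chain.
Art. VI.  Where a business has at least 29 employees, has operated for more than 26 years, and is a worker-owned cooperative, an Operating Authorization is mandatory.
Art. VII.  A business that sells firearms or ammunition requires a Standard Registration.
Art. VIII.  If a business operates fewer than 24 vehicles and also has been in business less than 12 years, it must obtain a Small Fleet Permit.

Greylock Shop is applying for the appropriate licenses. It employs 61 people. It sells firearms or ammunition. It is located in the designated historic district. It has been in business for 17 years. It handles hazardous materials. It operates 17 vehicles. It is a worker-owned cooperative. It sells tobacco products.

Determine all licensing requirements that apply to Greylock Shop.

Art. I. is located in the designated historic district → Trade Permit required.
Art. II. is located in the designated historic district → Trade Registration required.
Art. III. sells firearms or ammunition; handles hazardous materials → Firearms Dealer Permit required.
Art. IV. vehicles 17 ≥ 12 → Trade Permit exemption does not apply.
Art. V. years in business 17 ≤ 20; is a worker-owned cooperative (not: is a franchise of a national chain) → New Business Registration not required.
Art. VI. employees 61 ≥ 29; years in business 17 ≤ 26; is a worker-owned cooperative → Operating Authorization not required.
Art. VII. sells firearms or ammunition → Standard Registration required.
Art. VIII. vehicles 17 < 24; years in business 17 ≥ 12 → Small Fleet Permit not required.

Firearms Dealer Permit, Standard Registration, Trade Permit, Trade Registration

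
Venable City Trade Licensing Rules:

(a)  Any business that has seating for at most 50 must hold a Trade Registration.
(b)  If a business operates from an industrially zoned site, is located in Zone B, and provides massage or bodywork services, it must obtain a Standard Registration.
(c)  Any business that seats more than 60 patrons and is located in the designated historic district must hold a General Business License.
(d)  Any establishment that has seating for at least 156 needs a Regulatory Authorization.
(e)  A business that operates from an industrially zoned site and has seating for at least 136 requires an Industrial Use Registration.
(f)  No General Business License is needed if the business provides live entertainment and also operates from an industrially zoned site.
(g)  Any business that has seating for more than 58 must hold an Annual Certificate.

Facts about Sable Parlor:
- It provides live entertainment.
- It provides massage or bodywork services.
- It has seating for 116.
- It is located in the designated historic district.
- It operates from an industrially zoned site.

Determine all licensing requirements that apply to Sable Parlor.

(a) seating 116 > 50 → Trade Registration not required.
(b) operates from an industrially zoned site; is located in the designated historic district (not: is located in Zone B); provides massage or bodywork services → Standard Registration not required.
(c) seating 116 > 60; is located in the designated historic district → General Business License required.
(d) seating 116 < 156 → Regulatory Authorization not required.
(e) operates from an industrially zoned site; seating 116 < 136 → Industrial Use Registration not required.
(f) provides live entertainment; operates from an industrially zoned site → exempt from General Business License.
(g) seating 116 > 58 → Annual Certificate required.

Annual Certificate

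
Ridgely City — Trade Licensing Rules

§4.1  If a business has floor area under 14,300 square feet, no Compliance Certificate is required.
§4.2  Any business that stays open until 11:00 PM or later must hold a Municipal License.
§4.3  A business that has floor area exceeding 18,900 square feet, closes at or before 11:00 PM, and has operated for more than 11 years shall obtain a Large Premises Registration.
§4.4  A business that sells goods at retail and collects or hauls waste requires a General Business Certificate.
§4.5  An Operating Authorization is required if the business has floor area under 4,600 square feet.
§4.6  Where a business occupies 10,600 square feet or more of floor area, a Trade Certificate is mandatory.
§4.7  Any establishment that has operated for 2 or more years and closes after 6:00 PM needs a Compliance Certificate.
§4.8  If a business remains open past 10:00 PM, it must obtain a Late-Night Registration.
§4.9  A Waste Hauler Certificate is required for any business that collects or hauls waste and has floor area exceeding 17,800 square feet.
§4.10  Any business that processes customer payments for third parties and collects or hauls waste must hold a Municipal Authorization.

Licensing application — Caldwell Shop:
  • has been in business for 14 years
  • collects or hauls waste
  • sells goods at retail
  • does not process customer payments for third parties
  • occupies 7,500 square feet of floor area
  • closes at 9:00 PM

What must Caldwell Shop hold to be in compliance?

§4.1 floor area 7,500 square feet < 14,300 square feet → exempt from Compliance Certificate.
§4.2 closes 9:00 PM, at/before 11:00 PM → Municipal License not required.
§4.3 floor area 7,500 square feet ≤ 18,900 square feet; closes 9:00 PM, at/before 11:00 PM; years in business 14 > 11 → Large Premises Registration not required.
§4.4 sells goods at retail; collects or hauls waste → General Business Certificate required.
§4.5 floor area 7,500 square feet ≥ 4,600 square feet → Operating Authorization not required.
§4.6 floor area 7,500 square feet < 10,600 square feet → Trade Certificate not required.
§4.7 years in business 14 ≥ 2; closes 9:00 PM, after 6:00 PM → Compliance Certificate required.
§4.8 closes 9:00 PM, at/before 10:00 PM → Late-Night Registration not required.
§4.9 collects or hauls waste; floor area 7,500 square feet ≤ 17,800 square feet → Waste Hauler Certificate not required.
§4.10 does not process customer payments for third parties; collects or hauls waste → Municipal Authorization not required.

General Business Certificate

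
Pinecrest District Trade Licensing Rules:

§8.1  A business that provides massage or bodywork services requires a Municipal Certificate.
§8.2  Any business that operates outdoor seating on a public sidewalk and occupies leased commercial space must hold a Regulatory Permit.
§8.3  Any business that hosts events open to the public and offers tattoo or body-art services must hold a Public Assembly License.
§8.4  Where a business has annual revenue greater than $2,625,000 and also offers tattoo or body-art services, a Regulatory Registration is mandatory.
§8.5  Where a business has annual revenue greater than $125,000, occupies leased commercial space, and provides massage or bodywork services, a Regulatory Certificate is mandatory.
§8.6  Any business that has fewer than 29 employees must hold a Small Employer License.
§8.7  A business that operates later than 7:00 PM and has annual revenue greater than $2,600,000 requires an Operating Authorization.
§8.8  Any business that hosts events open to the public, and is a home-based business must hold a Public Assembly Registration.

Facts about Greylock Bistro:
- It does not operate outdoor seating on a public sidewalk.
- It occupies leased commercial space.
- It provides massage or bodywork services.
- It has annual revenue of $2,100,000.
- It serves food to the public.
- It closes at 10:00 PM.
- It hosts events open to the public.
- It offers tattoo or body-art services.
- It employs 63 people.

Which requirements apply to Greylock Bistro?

§8.1 provides massage or bodywork services → Municipal Certificate required.
§8.2 does not operate outdoor seating on a public sidewalk; occupies leased commercial space → Regulatory Permit not required.
§8.3 hosts events open to the public; offers tattoo or body-art services → Public Assembly License required.
§8.4 revenue $2,100,000 ≤ $2,625,000; offers tattoo or body-art services → Regulatory Registration not required.
§8.5 revenue $2,100,000 > $125,000; occupies leased commercial space; provides massage or bodywork services → Regulatory Certificate required.
§8.6 employees 63 ≥ 29 → Small Employer License not required.
§8.7 closes 10:00 PM, after 7:00 PM; revenue $2,100,000 ≤ $2,600,000 → Operating Authorization not required.
§8.8 hosts events open to the public; occupies leased commercial space (not: is a home-based business) → Public Assembly Registration not required.

Municipal Certificate, Public Assembly License, Regulatory Certificate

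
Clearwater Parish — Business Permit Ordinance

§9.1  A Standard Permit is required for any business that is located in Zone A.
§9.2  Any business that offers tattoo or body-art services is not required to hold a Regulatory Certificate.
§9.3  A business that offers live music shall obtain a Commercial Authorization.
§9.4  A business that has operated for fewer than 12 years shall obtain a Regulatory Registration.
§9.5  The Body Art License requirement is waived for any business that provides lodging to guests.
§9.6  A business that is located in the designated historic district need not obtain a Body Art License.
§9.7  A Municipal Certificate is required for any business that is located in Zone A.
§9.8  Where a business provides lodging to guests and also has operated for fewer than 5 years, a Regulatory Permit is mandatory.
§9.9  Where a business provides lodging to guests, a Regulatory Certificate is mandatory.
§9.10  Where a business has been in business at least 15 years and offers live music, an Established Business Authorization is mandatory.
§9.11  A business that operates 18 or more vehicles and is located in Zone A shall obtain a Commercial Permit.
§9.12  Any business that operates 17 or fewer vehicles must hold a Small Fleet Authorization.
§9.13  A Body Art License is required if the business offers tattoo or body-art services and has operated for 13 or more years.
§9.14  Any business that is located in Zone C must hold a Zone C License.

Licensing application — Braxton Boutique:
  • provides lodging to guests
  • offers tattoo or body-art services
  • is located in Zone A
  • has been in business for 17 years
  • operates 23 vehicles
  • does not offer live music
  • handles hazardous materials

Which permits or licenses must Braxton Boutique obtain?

Commercial Permit, Municipal Certificate, Standard Permit

§9.1 is located in Zone A → Standard Permit required.
§9.2 offers tattoo or body-art services → exempt from Regulatory Certificate.
§9.3 does not offer live music → Commercial Authorization not required.
§9.4 years in business 17 ≥ 12 → Regulatory Registration not required.
§9.5 provides lodging to guests → exempt from Body Art License.
§9.6 is located in Zone A (not: is located in the designated historic district) → Body Art License exemption does not apply.
§9.7 is located in Zone A → Municipal Certificate required.
§9.8 provides lodging to guests; years in business 17 ≥ 5 → Regulatory Permit not required.
§9.9 provides lodging to guests → Regulatory Certificate required.
§9.10 years in business 17 ≥ 15; does not offer live music → Established Business Authorization not required.
§9.11 vehicles 23 ≥ 18; is located in Zone A → Commercial Permit required.
§9.12 vehicles 23 > 17 → Small Fleet Authorization not required.
§9.13 offers tattoo or body-art services; years in business 17 ≥ 13 → Body Art License required.
§9.14 is located in Zone A (not: is located in Zone C) → Zone C License not required.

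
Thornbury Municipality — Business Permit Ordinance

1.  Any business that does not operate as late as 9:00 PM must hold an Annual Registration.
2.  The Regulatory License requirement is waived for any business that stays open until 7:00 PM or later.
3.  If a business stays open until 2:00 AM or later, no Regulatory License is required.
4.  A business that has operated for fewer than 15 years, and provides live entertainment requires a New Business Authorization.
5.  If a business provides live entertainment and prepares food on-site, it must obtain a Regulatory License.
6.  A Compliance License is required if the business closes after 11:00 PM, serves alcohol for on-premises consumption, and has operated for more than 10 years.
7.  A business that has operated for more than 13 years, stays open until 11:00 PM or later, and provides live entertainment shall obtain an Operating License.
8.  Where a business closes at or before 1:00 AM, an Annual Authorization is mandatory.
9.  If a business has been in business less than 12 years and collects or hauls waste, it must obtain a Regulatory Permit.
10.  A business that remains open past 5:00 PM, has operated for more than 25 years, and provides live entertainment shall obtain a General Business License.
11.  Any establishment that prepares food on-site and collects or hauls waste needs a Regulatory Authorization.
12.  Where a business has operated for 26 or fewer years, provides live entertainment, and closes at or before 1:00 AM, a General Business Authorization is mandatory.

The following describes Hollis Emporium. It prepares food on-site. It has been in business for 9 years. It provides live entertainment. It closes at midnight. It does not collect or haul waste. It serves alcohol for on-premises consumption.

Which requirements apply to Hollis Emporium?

Annual Authorization, General Business Authorization, New Business Authorization

1. closes midnight, after 9:00 PM → Annual Registration not required.
2. closes midnight, after 7:00 PM → exempt from Regulatory License.
3. closes midnight, at/before 2:00 AM → Regulatory License exemption does not apply.
4. years in business 9 < 15; provides live entertainment → New Business Authorization required.
5. provides live entertainment; prepares food on-site → Regulatory License required.
6. closes midnight, after 11:00 PM; serves alcohol for on-premises consumption; years in business 9 ≤ 10 → Compliance License not required.
7. years in business 9 ≤ 13; closes midnight, after 11:00 PM; provides live entertainment → Operating License not required.
8. closes midnight, at/before 1:00 AM → Annual Authorization required.
9. years in business 9 < 12; does not collect or haul waste → Regulatory Permit not required.
10. closes midnight, after 5:00 PM; years in business 9 ≤ 25; provides live entertainment → General Business License not required.
11. prepares food on-site; does not collect or haul waste → Regulatory Authorization not required.
12. years in business 9 ≤ 26; provides live entertainment; closes midnight, at/before 1:00 AM → General Business Authorization required.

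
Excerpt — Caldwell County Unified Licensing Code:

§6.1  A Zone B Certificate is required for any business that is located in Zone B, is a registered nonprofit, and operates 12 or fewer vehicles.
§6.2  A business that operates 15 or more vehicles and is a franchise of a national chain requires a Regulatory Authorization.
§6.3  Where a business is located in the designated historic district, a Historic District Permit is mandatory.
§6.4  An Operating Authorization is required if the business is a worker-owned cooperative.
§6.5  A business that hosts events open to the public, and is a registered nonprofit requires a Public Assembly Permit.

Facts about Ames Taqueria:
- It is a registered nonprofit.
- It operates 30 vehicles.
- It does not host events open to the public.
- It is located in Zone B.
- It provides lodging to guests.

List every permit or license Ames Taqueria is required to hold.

§6.1 is located in Zone B; is a registered nonprofit; vehicles 30 > 12 → Zone B Certificate not required.
§6.2 vehicles 30 ≥ 15; is a registered nonprofit (not: is a franchise of a national chain) → Regulatory Authorization not required.
§6.3 is located in Zone B (not: is located in the designated historic district) → Historic District Permit not required.
§6.4 is a registered nonprofit (not: is a worker-owned cooperative) → Operating Authorization not required.
§6.5 does not host events open to the public; is a registered nonprofit → Public Assembly Permit not required.

None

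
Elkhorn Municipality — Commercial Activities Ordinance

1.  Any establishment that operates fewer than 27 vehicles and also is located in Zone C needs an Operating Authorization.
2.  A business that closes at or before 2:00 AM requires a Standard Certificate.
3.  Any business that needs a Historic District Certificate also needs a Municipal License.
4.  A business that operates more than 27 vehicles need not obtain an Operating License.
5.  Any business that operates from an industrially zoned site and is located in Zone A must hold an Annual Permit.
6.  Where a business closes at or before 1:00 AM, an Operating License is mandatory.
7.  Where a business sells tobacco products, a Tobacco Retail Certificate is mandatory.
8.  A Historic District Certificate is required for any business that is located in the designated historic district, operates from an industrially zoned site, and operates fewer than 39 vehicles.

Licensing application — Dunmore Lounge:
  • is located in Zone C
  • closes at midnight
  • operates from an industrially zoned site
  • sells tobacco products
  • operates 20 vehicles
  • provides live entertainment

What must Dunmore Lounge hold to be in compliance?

1. vehicles 20 < 27; is located in Zone C → Operating Authorization required.
2. closes midnight, at/before 2:00 AM → Standard Certificate required.
3. Historic District Certificate is not required → no effect.
4. vehicles 20 ≤ 27 → Operating License exemption does not apply.
5. operates from an industrially zoned site; is located in Zone C (not: is located in Zone A) → Annual Permit not required.
6. closes midnight, at/before 1:00 AM → Operating License required.
7. sells tobacco products → Tobacco Retail Certificate required.
8. is located in Zone C (not: is located in the designated historic district); operates from an industrially zoned site; vehicles 20 < 39 → Historic District Certificate not required.

Operating Authorization, Operating License, Standard Certificate, Tobacco Retail Certificate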